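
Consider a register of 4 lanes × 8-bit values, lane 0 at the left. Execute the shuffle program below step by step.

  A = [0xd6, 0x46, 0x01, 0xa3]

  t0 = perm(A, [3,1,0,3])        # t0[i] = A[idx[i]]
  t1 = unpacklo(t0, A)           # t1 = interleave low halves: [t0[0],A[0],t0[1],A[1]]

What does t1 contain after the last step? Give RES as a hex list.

  t0: a3 46 d6 a3
  t1: a3 d6 46 46

RES = [ 0xa3  0xd6  0x46  0x46 ]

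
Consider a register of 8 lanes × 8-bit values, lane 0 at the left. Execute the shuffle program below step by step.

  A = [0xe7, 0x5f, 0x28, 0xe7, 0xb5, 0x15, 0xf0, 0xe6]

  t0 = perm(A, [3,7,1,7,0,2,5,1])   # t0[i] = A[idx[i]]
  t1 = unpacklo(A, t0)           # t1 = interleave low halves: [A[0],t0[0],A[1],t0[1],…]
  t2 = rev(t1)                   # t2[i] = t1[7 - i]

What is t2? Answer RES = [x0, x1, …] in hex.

RES = [0xe6, 0xe7, 0x5f, 0x28, 0xe6, 0x5f, 0xe7, 0xe7]

t0 = [0xe7, 0xe6, 0x5f, 0xe6, 0xe7, 0x28, 0x15, 0x5f]
t1 = [0xe7, 0xe7, 0x5f, 0xe6, 0x28, 0x5f, 0xe7, 0xe6]
t2 = [0xe6, 0xe7, 0x5f, 0x28, 0xe6, 0x5f, 0xe7, 0xe7]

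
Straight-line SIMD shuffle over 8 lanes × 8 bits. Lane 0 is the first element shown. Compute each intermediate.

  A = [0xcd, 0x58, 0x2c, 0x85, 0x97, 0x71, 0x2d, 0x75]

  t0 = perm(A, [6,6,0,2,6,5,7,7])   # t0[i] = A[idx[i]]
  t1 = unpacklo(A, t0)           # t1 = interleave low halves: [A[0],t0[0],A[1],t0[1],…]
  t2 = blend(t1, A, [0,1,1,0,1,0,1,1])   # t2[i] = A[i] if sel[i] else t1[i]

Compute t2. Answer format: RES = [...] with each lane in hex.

RES = [0xcd, 0x58, 0x2c, 0x2d, 0x97, 0xcd, 0x2d, 0x75]

  t0: 2d 2d cd 2c 2d 71 75 75
  t1: cd 2d 58 2d 2c cd 85 2c
  t2: cd 58 2c 2d 97 cd 2d 75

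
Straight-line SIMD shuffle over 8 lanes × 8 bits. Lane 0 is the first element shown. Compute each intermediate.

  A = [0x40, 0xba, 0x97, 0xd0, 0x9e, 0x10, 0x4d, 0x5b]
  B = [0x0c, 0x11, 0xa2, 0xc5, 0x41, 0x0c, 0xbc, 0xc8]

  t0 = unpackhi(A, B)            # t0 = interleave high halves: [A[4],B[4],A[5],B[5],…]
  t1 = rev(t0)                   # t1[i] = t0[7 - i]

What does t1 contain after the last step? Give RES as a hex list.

RES = [ 0xc8  0x5b  0xbc  0x4d  0x0c  0x10  0x41  0x9e ]

→ t0 |9e|41|10|0c|4d|bc|5b|c8|
→ t1 |c8|5b|bc|4d|0c|10|41|9e|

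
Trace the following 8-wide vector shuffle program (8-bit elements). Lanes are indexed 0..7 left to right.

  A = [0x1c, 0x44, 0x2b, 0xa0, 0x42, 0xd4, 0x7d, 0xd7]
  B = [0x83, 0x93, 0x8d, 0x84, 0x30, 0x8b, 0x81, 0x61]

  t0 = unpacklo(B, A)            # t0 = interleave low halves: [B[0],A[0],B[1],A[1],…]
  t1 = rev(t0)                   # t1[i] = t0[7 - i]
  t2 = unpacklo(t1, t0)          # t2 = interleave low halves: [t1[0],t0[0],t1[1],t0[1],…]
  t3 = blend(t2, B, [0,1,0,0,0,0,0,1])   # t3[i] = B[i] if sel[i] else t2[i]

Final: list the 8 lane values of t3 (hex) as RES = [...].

RES = [0xa0, 0x93, 0x84, 0x1c, 0x2b, 0x93, 0x8d, 0x61]

t0 = [0x83, 0x1c, 0x93, 0x44, 0x8d, 0x2b, 0x84, 0xa0]
t1 = [0xa0, 0x84, 0x2b, 0x8d, 0x44, 0x93, 0x1c, 0x83]
t2 = [0xa0, 0x83, 0x84, 0x1c, 0x2b, 0x93, 0x8d, 0x44]
t3 = [0xa0, 0x93, 0x84, 0x1c, 0x2b, 0x93, 0x8d, 0x61]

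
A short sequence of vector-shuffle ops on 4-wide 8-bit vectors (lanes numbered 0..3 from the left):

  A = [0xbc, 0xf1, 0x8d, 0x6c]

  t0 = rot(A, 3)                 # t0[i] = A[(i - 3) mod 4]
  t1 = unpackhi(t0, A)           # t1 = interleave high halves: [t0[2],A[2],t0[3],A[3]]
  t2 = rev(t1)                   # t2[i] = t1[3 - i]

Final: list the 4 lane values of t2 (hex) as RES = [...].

→ t0 |f1|8d|6c|bc|
→ t1 |6c|8d|bc|6c|
→ t2 |6c|bc|8d|6c|

RES = [0x6c, 0xbc, 0x8d, 0x6c]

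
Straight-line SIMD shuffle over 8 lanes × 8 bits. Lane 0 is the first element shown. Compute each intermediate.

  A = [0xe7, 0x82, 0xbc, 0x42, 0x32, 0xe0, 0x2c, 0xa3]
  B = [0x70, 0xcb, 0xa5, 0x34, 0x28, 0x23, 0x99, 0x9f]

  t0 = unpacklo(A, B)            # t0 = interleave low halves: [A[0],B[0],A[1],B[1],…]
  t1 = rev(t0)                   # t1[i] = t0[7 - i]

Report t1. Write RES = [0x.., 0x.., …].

RES = [ 0x34  0x42  0xa5  0xbc  0xcb  0x82  0x70  0xe7 ]

t0 = [0xe7, 0x70, 0x82, 0xcb, 0xbc, 0xa5, 0x42, 0x34]
t1 = [0x34, 0x42, 0xa5, 0xbc, 0xcb, 0x82, 0x70, 0xe7]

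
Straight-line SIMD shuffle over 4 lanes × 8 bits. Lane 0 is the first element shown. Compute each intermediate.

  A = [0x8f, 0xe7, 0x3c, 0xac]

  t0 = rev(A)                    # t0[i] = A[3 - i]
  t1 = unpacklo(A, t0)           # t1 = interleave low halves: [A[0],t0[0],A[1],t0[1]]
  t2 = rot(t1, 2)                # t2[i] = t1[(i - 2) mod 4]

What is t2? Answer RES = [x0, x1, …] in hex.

→ t0 |ac|3c|e7|8f|
→ t1 |8f|ac|e7|3c|
→ t2 |e7|3c|8f|ac|

RES = [0xe7, 0x3c, 0x8f, 0xac]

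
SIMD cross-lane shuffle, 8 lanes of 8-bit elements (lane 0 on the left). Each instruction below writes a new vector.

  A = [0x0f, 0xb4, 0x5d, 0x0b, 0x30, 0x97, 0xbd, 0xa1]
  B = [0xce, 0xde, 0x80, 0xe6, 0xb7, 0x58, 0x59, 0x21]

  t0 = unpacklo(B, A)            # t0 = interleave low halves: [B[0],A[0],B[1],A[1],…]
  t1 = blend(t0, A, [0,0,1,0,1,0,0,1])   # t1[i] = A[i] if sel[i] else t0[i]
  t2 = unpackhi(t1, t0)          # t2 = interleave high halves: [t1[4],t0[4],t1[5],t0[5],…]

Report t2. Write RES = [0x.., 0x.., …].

  t0: ce 0f de b4 80 5d e6 0b
  t1: ce 0f 5d b4 30 5d e6 a1
  t2: 30 80 5d 5d e6 e6 a1 0b

RES = [ 0x30  0x80  0x5d  0x5d  0xe6  0xe6  0xa1  0x0b ]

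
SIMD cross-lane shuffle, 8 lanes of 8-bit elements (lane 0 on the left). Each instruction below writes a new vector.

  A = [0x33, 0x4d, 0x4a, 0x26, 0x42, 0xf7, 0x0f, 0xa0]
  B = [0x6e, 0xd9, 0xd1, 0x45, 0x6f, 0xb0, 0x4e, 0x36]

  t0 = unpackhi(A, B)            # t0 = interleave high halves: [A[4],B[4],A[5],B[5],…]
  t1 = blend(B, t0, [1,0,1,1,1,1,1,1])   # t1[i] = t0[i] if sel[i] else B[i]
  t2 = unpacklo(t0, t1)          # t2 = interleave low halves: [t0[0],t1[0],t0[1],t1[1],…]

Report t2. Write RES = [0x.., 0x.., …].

RES = [0x42, 0x42, 0x6f, 0xd9, 0xf7, 0xf7, 0xb0, 0xb0]

  t0: 42 6f f7 b0 0f 4e a0 36
  t1: 42 d9 f7 b0 0f 4e a0 36
  t2: 42 42 6f d9 f7 f7 b0 b0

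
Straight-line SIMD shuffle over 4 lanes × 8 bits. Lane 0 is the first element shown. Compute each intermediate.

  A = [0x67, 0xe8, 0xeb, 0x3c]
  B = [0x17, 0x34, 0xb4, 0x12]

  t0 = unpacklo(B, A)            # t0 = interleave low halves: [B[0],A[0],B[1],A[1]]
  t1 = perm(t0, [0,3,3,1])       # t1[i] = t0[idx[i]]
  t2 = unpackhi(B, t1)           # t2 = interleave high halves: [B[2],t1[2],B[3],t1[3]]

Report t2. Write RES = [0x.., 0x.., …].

RES = [ 0xb4  0xe8  0x12  0x67 ]

→ t0 |17|67|34|e8|
→ t1 |17|e8|e8|67|
→ t2 |b4|e8|12|67|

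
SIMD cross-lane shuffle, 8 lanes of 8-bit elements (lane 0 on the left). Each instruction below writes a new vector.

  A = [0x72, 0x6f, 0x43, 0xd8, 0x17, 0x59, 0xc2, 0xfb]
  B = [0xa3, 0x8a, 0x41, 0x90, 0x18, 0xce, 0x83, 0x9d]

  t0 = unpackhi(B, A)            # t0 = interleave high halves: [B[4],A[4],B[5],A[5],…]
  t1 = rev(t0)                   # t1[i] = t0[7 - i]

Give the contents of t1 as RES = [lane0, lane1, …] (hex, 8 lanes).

RES = [0xfb, 0x9d, 0xc2, 0x83, 0x59, 0xce, 0x17, 0x18]

→ t0 |18|17|ce|59|83|c2|9d|fb|
→ t1 |fb|9d|c2|83|59|ce|17|18|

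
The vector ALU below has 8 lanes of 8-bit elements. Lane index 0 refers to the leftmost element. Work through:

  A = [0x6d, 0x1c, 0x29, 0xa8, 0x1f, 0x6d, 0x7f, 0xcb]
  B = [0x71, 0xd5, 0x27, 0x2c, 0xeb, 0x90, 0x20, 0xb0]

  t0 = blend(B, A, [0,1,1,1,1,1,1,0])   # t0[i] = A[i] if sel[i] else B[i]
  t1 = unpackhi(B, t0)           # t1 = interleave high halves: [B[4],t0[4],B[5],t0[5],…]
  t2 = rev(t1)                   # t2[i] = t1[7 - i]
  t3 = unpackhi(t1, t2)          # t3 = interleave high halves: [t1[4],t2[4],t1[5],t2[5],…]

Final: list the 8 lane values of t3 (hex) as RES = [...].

t0 = [0x71, 0x1c, 0x29, 0xa8, 0x1f, 0x6d, 0x7f, 0xb0]
t1 = [0xeb, 0x1f, 0x90, 0x6d, 0x20, 0x7f, 0xb0, 0xb0]
t2 = [0xb0, 0xb0, 0x7f, 0x20, 0x6d, 0x90, 0x1f, 0xeb]
t3 = [0x20, 0x6d, 0x7f, 0x90, 0xb0, 0x1f, 0xb0, 0xeb]

RES = [0x20, 0x6d, 0x7f, 0x90, 0xb0, 0x1f, 0xb0, 0xeb]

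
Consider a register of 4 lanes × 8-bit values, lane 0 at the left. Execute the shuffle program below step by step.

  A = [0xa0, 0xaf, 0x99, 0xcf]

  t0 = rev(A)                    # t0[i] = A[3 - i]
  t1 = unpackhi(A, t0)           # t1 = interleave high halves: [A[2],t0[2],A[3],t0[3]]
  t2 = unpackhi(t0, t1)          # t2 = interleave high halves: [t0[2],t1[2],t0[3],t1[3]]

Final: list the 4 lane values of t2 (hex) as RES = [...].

RES = [0xaf, 0xcf, 0xa0, 0xa0]

→ t0 |cf|99|af|a0|
→ t1 |99|af|cf|a0|
→ t2 |af|cf|a0|a0|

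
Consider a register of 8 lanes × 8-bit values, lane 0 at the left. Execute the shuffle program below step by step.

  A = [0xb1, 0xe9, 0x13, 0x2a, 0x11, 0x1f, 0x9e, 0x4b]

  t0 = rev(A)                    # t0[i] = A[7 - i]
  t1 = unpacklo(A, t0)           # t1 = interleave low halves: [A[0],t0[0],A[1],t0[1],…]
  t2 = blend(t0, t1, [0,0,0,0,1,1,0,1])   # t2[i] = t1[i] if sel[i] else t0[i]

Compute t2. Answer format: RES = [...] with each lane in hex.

RES = [0x4b, 0x9e, 0x1f, 0x11, 0x13, 0x1f, 0xe9, 0x11]

t0 = [0x4b, 0x9e, 0x1f, 0x11, 0x2a, 0x13, 0xe9, 0xb1]
t1 = [0xb1, 0x4b, 0xe9, 0x9e, 0x13, 0x1f, 0x2a, 0x11]
t2 = [0x4b, 0x9e, 0x1f, 0x11, 0x13, 0x1f, 0xe9, 0x11]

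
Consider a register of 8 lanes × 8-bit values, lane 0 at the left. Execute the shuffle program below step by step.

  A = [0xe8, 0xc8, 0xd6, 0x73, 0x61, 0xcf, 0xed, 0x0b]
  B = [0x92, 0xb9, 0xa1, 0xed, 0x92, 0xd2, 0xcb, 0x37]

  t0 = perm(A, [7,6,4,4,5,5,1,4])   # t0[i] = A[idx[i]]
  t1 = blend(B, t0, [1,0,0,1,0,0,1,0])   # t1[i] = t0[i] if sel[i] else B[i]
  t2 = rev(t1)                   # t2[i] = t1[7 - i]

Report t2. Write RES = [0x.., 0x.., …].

RES = [0x37, 0xc8, 0xd2, 0x92, 0x61, 0xa1, 0xb9, 0x0b]

  t0: 0b ed 61 61 cf cf c8 61
  t1: 0b b9 a1 61 92 d2 c8 37
  t2: 37 c8 d2 92 61 a1 b9 0b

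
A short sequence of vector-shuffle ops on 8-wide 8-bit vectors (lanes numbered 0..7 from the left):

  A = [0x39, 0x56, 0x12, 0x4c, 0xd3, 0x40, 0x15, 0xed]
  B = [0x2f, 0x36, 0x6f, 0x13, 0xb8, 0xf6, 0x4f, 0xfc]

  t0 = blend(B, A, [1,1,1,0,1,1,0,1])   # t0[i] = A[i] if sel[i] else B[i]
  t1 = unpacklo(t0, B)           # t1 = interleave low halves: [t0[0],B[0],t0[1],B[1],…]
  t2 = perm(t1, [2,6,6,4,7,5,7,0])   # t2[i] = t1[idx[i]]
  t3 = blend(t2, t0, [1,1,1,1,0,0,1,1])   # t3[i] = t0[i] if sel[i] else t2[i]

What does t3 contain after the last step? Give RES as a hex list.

→ t0 |39|56|12|13|d3|40|4f|ed|
→ t1 |39|2f|56|36|12|6f|13|13|
→ t2 |56|13|13|12|13|6f|13|39|
→ t3 |39|56|12|13|13|6f|4f|ed|

RES = [ 0x39  0x56  0x12  0x13  0x13  0x6f  0x4f  0xed ]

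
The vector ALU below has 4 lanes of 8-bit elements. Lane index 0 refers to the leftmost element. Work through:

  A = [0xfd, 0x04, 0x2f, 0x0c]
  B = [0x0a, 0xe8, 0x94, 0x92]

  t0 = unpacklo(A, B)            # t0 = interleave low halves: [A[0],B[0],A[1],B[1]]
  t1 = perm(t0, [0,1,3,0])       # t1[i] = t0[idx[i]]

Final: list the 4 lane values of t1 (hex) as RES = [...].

RES = [ 0xfd  0x0a  0xe8  0xfd ]

t0 = [0xfd, 0x0a, 0x04, 0xe8]
t1 = [0xfd, 0x0a, 0xe8, 0xfd]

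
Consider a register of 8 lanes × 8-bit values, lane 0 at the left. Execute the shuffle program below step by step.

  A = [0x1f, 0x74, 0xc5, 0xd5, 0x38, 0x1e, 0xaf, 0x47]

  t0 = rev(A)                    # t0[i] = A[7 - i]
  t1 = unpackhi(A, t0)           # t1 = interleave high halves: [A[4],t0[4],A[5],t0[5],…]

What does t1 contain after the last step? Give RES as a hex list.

RES = [ 0x38  0xd5  0x1e  0xc5  0xaf  0x74  0x47  0x1f ]

→ t0 |47|af|1e|38|d5|c5|74|1f|
→ t1 |38|d5|1e|c5|af|74|47|1f|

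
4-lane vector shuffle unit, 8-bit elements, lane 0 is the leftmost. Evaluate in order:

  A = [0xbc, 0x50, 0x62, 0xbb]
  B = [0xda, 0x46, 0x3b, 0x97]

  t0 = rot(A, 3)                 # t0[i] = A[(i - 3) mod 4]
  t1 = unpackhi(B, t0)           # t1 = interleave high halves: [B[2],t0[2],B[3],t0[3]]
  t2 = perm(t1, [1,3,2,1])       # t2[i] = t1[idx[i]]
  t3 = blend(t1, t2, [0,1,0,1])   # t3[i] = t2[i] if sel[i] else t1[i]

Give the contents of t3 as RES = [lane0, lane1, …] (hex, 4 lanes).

RES = [ 0x3b  0xbc  0x97  0xbb ]

  t0: 50 62 bb bc
  t1: 3b bb 97 bc
  t2: bb bc 97 bb
  t3: 3b bc 97 bb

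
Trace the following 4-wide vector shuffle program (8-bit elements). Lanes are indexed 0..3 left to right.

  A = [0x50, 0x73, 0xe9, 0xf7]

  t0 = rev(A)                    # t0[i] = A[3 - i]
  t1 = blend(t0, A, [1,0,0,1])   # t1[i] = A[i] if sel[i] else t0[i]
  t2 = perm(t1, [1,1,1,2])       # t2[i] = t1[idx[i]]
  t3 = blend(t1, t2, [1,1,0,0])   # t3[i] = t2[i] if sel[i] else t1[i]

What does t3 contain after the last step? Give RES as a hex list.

RES = [0xe9, 0xe9, 0x73, 0xf7]

  t0: f7 e9 73 50
  t1: 50 e9 73 f7
  t2: e9 e9 e9 73
  t3: e9 e9 73 f7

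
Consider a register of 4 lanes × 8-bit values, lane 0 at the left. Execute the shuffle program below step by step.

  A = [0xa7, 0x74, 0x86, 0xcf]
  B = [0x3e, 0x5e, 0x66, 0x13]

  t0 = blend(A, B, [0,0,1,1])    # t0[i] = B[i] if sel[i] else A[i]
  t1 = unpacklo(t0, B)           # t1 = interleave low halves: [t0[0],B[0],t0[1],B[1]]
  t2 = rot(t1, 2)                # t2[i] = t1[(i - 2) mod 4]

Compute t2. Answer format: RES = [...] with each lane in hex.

  t0: a7 74 66 13
  t1: a7 3e 74 5e
  t2: 74 5e a7 3e

RES = [ 0x74  0x5e  0xa7  0x3e ]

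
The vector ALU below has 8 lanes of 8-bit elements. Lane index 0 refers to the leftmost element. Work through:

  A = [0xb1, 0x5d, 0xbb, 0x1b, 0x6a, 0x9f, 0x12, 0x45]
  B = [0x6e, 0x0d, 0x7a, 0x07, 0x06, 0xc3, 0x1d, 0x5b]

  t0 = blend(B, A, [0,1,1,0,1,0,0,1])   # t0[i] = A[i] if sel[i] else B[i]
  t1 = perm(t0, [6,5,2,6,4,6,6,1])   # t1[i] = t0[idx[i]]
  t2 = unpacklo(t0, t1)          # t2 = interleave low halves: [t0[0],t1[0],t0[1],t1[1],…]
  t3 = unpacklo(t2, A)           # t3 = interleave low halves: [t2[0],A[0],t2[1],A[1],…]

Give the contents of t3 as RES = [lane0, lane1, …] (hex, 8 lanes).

RES = [ 0x6e  0xb1  0x1d  0x5d  0x5d  0xbb  0xc3  0x1b ]

→ t0 |6e|5d|bb|07|6a|c3|1d|45|
→ t1 |1d|c3|bb|1d|6a|1d|1d|5d|
→ t2 |6e|1d|5d|c3|bb|bb|07|1d|
→ t3 |6e|b1|1d|5d|5d|bb|c3|1b|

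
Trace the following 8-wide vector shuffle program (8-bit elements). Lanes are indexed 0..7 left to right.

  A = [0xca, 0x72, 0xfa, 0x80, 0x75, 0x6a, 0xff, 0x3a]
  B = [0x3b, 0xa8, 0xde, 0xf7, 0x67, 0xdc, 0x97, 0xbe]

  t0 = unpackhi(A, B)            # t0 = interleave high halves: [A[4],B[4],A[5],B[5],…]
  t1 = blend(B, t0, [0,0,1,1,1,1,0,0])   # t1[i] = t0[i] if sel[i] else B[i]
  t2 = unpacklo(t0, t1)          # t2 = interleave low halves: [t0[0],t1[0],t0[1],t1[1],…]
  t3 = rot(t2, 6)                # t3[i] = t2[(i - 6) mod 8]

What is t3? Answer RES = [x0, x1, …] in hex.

RES = [0x67, 0xa8, 0x6a, 0x6a, 0xdc, 0xdc, 0x75, 0x3b]

t0 = [0x75, 0x67, 0x6a, 0xdc, 0xff, 0x97, 0x3a, 0xbe]
t1 = [0x3b, 0xa8, 0x6a, 0xdc, 0xff, 0x97, 0x97, 0xbe]
t2 = [0x75, 0x3b, 0x67, 0xa8, 0x6a, 0x6a, 0xdc, 0xdc]
t3 = [0x67, 0xa8, 0x6a, 0x6a, 0xdc, 0xdc, 0x75, 0x3b]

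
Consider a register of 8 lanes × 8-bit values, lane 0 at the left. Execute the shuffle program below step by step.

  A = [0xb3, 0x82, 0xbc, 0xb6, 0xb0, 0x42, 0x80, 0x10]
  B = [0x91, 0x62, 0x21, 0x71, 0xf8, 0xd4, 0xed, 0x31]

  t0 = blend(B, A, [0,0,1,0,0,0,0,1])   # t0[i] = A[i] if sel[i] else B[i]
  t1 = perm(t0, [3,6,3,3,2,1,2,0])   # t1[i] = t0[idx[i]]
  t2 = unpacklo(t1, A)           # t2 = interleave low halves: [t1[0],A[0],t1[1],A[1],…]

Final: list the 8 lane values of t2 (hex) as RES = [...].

t0 = [0x91, 0x62, 0xbc, 0x71, 0xf8, 0xd4, 0xed, 0x10]
t1 = [0x71, 0xed, 0x71, 0x71, 0xbc, 0x62, 0xbc, 0x91]
t2 = [0x71, 0xb3, 0xed, 0x82, 0x71, 0xbc, 0x71, 0xb6]

RES = [ 0x71  0xb3  0xed  0x82  0x71  0xbc  0x71  0xb6 ]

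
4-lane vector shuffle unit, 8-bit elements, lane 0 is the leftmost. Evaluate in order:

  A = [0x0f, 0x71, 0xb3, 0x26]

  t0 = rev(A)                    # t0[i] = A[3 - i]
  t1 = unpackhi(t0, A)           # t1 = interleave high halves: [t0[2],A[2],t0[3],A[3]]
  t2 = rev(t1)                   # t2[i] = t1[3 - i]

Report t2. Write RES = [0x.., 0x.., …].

RES = [ 0x26  0x0f  0xb3  0x71 ]

  t0: 26 b3 71 0f
  t1: 71 b3 0f 26
  t2: 26 0f b3 71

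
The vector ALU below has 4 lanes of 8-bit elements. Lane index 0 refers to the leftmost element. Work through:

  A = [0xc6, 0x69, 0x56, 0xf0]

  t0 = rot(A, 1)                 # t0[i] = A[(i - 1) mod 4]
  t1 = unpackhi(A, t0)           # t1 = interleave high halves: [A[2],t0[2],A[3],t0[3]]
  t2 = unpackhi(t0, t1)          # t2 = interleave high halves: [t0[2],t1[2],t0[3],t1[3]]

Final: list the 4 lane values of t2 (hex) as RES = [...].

RES = [ 0x69  0xf0  0x56  0x56 ]

t0 = [0xf0, 0xc6, 0x69, 0x56]
t1 = [0x56, 0x69, 0xf0, 0x56]
t2 = [0x69, 0xf0, 0x56, 0x56]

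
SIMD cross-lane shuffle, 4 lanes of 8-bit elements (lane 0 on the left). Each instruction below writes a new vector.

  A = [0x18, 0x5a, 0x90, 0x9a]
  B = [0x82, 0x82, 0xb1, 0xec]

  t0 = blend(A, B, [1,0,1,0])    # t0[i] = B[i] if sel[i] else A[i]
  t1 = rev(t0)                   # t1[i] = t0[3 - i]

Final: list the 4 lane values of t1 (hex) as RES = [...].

t0 = [0x82, 0x5a, 0xb1, 0x9a]
t1 = [0x9a, 0xb1, 0x5a, 0x82]

RES = [ 0x9a  0xb1  0x5a  0x82 ]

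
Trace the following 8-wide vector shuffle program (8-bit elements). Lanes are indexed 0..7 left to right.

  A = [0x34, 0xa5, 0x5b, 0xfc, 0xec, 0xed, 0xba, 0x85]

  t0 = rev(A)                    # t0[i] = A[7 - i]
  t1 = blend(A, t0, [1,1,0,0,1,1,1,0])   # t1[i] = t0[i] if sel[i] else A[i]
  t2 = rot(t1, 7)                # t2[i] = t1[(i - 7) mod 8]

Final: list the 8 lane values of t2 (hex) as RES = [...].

RES = [ 0xba  0x5b  0xfc  0xfc  0x5b  0xa5  0x85  0x85 ]

t0 = [0x85, 0xba, 0xed, 0xec, 0xfc, 0x5b, 0xa5, 0x34]
t1 = [0x85, 0xba, 0x5b, 0xfc, 0xfc, 0x5b, 0xa5, 0x85]
t2 = [0xba, 0x5b, 0xfc, 0xfc, 0x5b, 0xa5, 0x85, 0x85]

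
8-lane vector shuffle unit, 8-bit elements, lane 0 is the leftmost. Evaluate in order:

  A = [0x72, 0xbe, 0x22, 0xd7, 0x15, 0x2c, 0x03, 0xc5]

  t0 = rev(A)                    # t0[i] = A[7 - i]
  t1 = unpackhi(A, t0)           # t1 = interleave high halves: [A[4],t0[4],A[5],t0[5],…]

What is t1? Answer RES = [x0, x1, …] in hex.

t0 = [0xc5, 0x03, 0x2c, 0x15, 0xd7, 0x22, 0xbe, 0x72]
t1 = [0x15, 0xd7, 0x2c, 0x22, 0x03, 0xbe, 0xc5, 0x72]

RES = [0x15, 0xd7, 0x2c, 0x22, 0x03, 0xbe, 0xc5, 0x72]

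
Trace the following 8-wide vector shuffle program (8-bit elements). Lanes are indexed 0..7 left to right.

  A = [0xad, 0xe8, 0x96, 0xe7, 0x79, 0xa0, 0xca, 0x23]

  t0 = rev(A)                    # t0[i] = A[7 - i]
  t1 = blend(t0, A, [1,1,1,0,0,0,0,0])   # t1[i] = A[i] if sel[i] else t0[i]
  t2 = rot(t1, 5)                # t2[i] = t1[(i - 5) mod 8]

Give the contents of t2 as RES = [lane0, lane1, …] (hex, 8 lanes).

RES = [0x79, 0xe7, 0x96, 0xe8, 0xad, 0xad, 0xe8, 0x96]

→ t0 |23|ca|a0|79|e7|96|e8|ad|
→ t1 |ad|e8|96|79|e7|96|e8|ad|
→ t2 |79|e7|96|e8|ad|ad|e8|96|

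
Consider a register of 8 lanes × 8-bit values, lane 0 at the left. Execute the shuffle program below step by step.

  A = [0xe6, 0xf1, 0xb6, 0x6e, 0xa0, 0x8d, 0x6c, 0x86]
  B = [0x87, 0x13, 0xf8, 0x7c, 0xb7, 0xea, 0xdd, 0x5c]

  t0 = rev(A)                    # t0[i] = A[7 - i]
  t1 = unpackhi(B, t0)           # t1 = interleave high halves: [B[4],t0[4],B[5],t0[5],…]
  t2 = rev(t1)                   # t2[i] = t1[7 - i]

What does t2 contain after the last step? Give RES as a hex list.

RES = [ 0xe6  0x5c  0xf1  0xdd  0xb6  0xea  0x6e  0xb7 ]

t0 = [0x86, 0x6c, 0x8d, 0xa0, 0x6e, 0xb6, 0xf1, 0xe6]
t1 = [0xb7, 0x6e, 0xea, 0xb6, 0xdd, 0xf1, 0x5c, 0xe6]
t2 = [0xe6, 0x5c, 0xf1, 0xdd, 0xb6, 0xea, 0x6e, 0xb7]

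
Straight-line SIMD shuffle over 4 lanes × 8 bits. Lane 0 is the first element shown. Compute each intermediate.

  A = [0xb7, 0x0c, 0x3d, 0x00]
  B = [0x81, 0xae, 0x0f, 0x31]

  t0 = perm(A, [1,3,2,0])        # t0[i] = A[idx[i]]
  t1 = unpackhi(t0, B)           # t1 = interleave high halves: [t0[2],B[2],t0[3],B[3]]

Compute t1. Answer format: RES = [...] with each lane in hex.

RES = [0x3d, 0x0f, 0xb7, 0x31]

  t0: 0c 00 3d b7
  t1: 3d 0f b7 31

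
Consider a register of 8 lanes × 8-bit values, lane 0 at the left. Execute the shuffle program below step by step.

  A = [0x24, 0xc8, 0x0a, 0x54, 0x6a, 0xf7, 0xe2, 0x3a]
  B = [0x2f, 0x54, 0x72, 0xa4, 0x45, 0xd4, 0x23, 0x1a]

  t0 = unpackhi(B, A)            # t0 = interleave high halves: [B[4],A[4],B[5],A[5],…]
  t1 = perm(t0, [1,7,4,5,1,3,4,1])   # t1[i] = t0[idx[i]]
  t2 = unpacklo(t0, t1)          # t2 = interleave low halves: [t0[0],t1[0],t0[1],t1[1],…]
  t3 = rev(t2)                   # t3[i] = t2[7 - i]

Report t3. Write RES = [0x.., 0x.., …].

RES = [0xe2, 0xf7, 0x23, 0xd4, 0x3a, 0x6a, 0x6a, 0x45]

t0 = [0x45, 0x6a, 0xd4, 0xf7, 0x23, 0xe2, 0x1a, 0x3a]
t1 = [0x6a, 0x3a, 0x23, 0xe2, 0x6a, 0xf7, 0x23, 0x6a]
t2 = [0x45, 0x6a, 0x6a, 0x3a, 0xd4, 0x23, 0xf7, 0xe2]
t3 = [0xe2, 0xf7, 0x23, 0xd4, 0x3a, 0x6a, 0x6a, 0x45]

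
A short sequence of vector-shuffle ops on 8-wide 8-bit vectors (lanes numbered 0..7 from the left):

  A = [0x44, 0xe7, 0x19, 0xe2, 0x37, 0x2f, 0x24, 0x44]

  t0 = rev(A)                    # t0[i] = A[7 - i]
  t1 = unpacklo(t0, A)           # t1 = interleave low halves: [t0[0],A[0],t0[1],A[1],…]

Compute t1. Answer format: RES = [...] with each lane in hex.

  t0: 44 24 2f 37 e2 19 e7 44
  t1: 44 44 24 e7 2f 19 37 e2

RES = [0x44, 0x44, 0x24, 0xe7, 0x2f, 0x19, 0x37, 0xe2]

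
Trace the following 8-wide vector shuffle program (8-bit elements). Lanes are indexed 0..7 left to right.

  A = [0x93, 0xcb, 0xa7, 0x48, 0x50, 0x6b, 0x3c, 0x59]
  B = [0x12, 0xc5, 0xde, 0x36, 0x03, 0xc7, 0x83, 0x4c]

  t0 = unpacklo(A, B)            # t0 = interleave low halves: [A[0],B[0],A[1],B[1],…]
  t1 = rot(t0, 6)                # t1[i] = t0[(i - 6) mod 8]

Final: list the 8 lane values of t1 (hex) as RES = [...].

→ t0 |93|12|cb|c5|a7|de|48|36|
→ t1 |cb|c5|a7|de|48|36|93|12|

RES = [0xcb, 0xc5, 0xa7, 0xde, 0x48, 0x36, 0x93, 0x12]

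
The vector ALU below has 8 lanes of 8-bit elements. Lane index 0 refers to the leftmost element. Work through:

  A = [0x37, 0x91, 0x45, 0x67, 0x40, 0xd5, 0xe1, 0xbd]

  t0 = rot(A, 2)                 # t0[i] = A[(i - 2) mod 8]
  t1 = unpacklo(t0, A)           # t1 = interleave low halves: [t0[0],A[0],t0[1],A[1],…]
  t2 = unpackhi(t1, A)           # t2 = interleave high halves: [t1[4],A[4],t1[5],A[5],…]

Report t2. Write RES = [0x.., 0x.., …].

→ t0 |e1|bd|37|91|45|67|40|d5|
→ t1 |e1|37|bd|91|37|45|91|67|
→ t2 |37|40|45|d5|91|e1|67|bd|

RES = [ 0x37  0x40  0x45  0xd5  0x91  0xe1  0x67  0xbd ]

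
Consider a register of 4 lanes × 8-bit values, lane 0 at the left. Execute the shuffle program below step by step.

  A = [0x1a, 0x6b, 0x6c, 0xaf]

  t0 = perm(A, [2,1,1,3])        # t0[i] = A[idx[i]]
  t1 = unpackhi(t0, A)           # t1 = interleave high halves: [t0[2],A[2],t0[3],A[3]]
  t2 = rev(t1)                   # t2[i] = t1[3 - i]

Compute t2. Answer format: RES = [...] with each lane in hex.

RES = [ 0xaf  0xaf  0x6c  0x6b ]

t0 = [0x6c, 0x6b, 0x6b, 0xaf]
t1 = [0x6b, 0x6c, 0xaf, 0xaf]
t2 = [0xaf, 0xaf, 0x6c, 0x6b]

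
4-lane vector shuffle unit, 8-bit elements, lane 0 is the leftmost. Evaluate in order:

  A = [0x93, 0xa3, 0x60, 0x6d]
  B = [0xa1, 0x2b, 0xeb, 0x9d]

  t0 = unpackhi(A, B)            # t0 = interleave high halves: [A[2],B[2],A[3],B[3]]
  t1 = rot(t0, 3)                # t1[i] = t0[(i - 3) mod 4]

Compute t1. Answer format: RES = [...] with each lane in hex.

  t0: 60 eb 6d 9d
  t1: eb 6d 9d 60

RES = [0xeb, 0x6d, 0x9d, 0x60]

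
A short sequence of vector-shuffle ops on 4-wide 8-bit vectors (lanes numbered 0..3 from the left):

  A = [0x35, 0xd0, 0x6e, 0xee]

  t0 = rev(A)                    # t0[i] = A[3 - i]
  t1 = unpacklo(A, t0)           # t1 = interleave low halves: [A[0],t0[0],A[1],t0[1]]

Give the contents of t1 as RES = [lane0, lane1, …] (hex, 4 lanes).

RES = [ 0x35  0xee  0xd0  0x6e ]

  t0: ee 6e d0 35
  t1: 35 ee d0 6e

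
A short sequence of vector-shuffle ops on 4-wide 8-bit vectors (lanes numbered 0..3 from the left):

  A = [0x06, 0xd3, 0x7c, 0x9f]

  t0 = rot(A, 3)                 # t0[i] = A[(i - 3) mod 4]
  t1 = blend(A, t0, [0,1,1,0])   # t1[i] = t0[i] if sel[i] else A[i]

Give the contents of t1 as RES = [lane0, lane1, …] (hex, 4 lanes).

  t0: d3 7c 9f 06
  t1: 06 7c 9f 9f

RES = [0x06, 0x7c, 0x9f, 0x9f]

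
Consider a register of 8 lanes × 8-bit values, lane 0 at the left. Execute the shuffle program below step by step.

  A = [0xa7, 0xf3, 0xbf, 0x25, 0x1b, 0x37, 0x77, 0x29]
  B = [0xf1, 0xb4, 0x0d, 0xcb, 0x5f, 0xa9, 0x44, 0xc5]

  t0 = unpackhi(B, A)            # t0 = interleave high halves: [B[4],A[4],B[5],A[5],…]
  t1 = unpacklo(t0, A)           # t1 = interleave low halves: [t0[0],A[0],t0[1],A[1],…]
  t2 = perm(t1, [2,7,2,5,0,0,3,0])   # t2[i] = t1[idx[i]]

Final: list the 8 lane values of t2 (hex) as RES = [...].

RES = [0x1b, 0x25, 0x1b, 0xbf, 0x5f, 0x5f, 0xf3, 0x5f]

  t0: 5f 1b a9 37 44 77 c5 29
  t1: 5f a7 1b f3 a9 bf 37 25
  t2: 1b 25 1b bf 5f 5f f3 5f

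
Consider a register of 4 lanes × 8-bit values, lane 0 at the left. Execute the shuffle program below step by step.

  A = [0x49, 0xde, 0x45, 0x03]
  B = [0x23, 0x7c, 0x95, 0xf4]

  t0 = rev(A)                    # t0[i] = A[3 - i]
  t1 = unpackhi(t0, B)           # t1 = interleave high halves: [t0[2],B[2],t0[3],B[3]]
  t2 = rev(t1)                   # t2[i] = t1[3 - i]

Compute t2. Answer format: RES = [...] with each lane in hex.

t0 = [0x03, 0x45, 0xde, 0x49]
t1 = [0xde, 0x95, 0x49, 0xf4]
t2 = [0xf4, 0x49, 0x95, 0xde]

RES = [ 0xf4  0x49  0x95  0xde ]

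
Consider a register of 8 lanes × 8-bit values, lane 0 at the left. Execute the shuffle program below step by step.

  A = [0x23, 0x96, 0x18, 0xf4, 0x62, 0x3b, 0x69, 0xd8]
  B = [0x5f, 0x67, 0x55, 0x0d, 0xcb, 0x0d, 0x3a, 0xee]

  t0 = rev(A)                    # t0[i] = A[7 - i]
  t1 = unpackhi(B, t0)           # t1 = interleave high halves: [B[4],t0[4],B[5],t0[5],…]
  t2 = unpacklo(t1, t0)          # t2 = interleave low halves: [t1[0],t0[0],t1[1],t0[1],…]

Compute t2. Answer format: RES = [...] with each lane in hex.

→ t0 |d8|69|3b|62|f4|18|96|23|
→ t1 |cb|f4|0d|18|3a|96|ee|23|
→ t2 |cb|d8|f4|69|0d|3b|18|62|

RES = [0xcb, 0xd8, 0xf4, 0x69, 0x0d, 0x3b, 0x18, 0x62]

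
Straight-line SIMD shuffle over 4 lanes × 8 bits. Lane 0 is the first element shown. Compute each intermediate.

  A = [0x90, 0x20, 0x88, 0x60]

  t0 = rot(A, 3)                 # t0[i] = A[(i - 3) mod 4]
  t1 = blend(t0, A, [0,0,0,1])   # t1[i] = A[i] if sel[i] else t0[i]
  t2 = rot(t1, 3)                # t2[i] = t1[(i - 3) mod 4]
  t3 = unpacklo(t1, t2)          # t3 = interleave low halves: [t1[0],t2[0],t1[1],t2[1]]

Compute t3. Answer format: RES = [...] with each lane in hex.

RES = [0x20, 0x88, 0x88, 0x60]

t0 = [0x20, 0x88, 0x60, 0x90]
t1 = [0x20, 0x88, 0x60, 0x60]
t2 = [0x88, 0x60, 0x60, 0x20]
t3 = [0x20, 0x88, 0x88, 0x60]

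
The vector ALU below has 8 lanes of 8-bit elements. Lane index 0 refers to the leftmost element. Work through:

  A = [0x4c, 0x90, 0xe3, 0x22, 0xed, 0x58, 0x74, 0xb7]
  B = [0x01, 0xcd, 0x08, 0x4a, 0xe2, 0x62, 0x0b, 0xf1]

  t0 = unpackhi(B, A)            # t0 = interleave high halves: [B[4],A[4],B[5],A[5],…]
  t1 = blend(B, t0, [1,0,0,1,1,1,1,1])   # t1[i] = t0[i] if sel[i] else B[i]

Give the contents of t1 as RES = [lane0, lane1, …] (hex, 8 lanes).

t0 = [0xe2, 0xed, 0x62, 0x58, 0x0b, 0x74, 0xf1, 0xb7]
t1 = [0xe2, 0xcd, 0x08, 0x58, 0x0b, 0x74, 0xf1, 0xb7]

RES = [0xe2, 0xcd, 0x08, 0x58, 0x0b, 0x74, 0xf1, 0xb7]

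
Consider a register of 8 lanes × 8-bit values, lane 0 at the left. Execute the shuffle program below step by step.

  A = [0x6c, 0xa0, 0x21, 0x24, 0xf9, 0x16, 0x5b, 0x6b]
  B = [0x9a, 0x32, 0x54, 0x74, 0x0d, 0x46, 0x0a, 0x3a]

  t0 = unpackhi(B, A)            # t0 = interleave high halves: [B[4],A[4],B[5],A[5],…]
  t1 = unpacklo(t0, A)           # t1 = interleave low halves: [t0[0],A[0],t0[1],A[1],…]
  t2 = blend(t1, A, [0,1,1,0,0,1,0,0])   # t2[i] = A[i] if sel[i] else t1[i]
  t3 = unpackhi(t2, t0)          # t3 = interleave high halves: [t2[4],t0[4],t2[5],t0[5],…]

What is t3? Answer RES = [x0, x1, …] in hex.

RES = [ 0x46  0x0a  0x16  0x5b  0x16  0x3a  0x24  0x6b ]

  t0: 0d f9 46 16 0a 5b 3a 6b
  t1: 0d 6c f9 a0 46 21 16 24
  t2: 0d a0 21 a0 46 16 16 24
  t3: 46 0a 16 5b 16 3a 24 6b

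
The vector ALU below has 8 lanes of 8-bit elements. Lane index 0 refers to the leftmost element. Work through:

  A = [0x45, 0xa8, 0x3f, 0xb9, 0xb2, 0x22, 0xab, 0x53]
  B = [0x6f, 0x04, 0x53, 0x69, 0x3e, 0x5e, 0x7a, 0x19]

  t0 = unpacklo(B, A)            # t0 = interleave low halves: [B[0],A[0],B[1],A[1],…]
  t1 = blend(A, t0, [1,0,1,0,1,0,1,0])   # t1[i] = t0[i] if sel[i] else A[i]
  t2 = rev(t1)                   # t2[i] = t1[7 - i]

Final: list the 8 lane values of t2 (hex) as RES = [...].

RES = [0x53, 0x69, 0x22, 0x53, 0xb9, 0x04, 0xa8, 0x6f]

→ t0 |6f|45|04|a8|53|3f|69|b9|
→ t1 |6f|a8|04|b9|53|22|69|53|
→ t2 |53|69|22|53|b9|04|a8|6f|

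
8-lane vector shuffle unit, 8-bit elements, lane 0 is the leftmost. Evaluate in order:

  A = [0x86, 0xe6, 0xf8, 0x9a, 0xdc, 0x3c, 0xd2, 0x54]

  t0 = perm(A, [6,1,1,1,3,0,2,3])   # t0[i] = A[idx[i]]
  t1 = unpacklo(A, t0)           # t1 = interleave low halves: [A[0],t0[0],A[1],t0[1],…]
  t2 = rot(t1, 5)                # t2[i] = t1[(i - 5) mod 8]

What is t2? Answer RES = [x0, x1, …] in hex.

RES = [0xe6, 0xf8, 0xe6, 0x9a, 0xe6, 0x86, 0xd2, 0xe6]

t0 = [0xd2, 0xe6, 0xe6, 0xe6, 0x9a, 0x86, 0xf8, 0x9a]
t1 = [0x86, 0xd2, 0xe6, 0xe6, 0xf8, 0xe6, 0x9a, 0xe6]
t2 = [0xe6, 0xf8, 0xe6, 0x9a, 0xe6, 0x86, 0xd2, 0xe6]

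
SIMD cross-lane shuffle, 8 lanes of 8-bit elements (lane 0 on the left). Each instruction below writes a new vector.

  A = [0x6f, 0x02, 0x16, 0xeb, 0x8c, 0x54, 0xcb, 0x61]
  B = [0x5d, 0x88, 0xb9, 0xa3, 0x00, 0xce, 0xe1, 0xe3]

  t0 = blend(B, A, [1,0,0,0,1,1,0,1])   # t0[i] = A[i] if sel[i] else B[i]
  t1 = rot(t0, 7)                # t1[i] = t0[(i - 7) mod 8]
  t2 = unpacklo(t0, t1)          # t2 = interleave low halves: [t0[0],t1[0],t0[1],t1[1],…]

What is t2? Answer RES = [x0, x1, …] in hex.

RES = [ 0x6f  0x88  0x88  0xb9  0xb9  0xa3  0xa3  0x8c ]

→ t0 |6f|88|b9|a3|8c|54|e1|61|
→ t1 |88|b9|a3|8c|54|e1|61|6f|
→ t2 |6f|88|88|b9|b9|a3|a3|8c|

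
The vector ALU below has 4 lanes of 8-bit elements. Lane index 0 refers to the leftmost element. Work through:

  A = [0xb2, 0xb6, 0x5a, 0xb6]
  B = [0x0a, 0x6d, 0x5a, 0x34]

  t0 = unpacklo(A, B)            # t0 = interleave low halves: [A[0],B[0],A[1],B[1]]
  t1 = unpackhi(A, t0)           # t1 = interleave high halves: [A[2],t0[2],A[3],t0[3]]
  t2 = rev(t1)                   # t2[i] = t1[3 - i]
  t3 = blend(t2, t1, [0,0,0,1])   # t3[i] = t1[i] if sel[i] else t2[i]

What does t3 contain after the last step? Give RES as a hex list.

RES = [ 0x6d  0xb6  0xb6  0x6d ]

  t0: b2 0a b6 6d
  t1: 5a b6 b6 6d
  t2: 6d b6 b6 5a
  t3: 6d b6 b6 6d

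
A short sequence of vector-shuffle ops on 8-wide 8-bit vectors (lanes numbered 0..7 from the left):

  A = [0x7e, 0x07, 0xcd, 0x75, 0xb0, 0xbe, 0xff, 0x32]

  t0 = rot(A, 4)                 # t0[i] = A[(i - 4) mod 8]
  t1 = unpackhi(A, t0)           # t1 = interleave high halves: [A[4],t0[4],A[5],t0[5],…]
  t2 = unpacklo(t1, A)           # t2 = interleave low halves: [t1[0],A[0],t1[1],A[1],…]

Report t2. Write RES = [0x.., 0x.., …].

RES = [0xb0, 0x7e, 0x7e, 0x07, 0xbe, 0xcd, 0x07, 0x75]

t0 = [0xb0, 0xbe, 0xff, 0x32, 0x7e, 0x07, 0xcd, 0x75]
t1 = [0xb0, 0x7e, 0xbe, 0x07, 0xff, 0xcd, 0x32, 0x75]
t2 = [0xb0, 0x7e, 0x7e, 0x07, 0xbe, 0xcd, 0x07, 0x75]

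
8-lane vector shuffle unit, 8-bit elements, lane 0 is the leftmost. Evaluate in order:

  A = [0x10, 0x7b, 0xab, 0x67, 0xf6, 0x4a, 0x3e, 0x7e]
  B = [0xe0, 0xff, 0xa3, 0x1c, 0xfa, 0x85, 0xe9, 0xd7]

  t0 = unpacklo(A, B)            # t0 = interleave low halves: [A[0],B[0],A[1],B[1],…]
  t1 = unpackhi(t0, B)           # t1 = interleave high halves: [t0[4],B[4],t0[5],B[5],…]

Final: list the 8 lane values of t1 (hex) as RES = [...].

RES = [0xab, 0xfa, 0xa3, 0x85, 0x67, 0xe9, 0x1c, 0xd7]

t0 = [0x10, 0xe0, 0x7b, 0xff, 0xab, 0xa3, 0x67, 0x1c]
t1 = [0xab, 0xfa, 0xa3, 0x85, 0x67, 0xe9, 0x1c, 0xd7]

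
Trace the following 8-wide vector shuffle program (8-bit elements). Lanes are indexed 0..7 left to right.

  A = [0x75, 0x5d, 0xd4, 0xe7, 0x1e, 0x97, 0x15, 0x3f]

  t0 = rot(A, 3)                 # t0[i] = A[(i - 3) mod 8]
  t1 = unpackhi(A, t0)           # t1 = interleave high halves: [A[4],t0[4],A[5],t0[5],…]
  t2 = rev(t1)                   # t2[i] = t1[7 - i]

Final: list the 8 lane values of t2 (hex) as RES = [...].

RES = [0x1e, 0x3f, 0xe7, 0x15, 0xd4, 0x97, 0x5d, 0x1e]

→ t0 |97|15|3f|75|5d|d4|e7|1e|
→ t1 |1e|5d|97|d4|15|e7|3f|1e|
→ t2 |1e|3f|e7|15|d4|97|5d|1e|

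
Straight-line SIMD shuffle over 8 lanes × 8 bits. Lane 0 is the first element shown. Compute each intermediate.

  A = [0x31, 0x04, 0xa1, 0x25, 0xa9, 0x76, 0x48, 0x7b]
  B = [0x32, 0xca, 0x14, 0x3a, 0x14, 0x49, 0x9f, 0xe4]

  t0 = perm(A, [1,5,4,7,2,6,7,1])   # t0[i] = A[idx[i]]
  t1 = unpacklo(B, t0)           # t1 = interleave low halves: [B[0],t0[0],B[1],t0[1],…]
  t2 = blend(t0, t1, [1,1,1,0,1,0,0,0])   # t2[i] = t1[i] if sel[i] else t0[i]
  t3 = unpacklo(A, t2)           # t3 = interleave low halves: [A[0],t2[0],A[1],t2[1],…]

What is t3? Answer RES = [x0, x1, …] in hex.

RES = [0x31, 0x32, 0x04, 0x04, 0xa1, 0xca, 0x25, 0x7b]

  t0: 04 76 a9 7b a1 48 7b 04
  t1: 32 04 ca 76 14 a9 3a 7b
  t2: 32 04 ca 7b 14 48 7b 04
  t3: 31 32 04 04 a1 ca 25 7b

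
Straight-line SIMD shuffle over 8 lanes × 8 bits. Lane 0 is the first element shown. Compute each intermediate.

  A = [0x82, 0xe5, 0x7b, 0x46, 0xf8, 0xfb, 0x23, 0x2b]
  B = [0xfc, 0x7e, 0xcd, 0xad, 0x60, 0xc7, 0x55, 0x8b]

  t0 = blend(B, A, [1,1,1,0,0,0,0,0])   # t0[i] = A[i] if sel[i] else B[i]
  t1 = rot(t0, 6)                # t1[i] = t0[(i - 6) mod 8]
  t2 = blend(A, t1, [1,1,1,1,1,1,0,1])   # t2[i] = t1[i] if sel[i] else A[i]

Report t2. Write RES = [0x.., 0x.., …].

t0 = [0x82, 0xe5, 0x7b, 0xad, 0x60, 0xc7, 0x55, 0x8b]
t1 = [0x7b, 0xad, 0x60, 0xc7, 0x55, 0x8b, 0x82, 0xe5]
t2 = [0x7b, 0xad, 0x60, 0xc7, 0x55, 0x8b, 0x23, 0xe5]

RES = [0x7b, 0xad, 0x60, 0xc7, 0x55, 0x8b, 0x23, 0xe5]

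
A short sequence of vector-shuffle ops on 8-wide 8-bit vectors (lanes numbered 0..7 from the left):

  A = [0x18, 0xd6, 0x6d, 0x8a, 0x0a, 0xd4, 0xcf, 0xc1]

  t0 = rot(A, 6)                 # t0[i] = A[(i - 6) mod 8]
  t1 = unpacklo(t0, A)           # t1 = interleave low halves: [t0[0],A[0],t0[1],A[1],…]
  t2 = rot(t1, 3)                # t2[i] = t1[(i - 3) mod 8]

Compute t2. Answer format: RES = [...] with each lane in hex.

t0 = [0x6d, 0x8a, 0x0a, 0xd4, 0xcf, 0xc1, 0x18, 0xd6]
t1 = [0x6d, 0x18, 0x8a, 0xd6, 0x0a, 0x6d, 0xd4, 0x8a]
t2 = [0x6d, 0xd4, 0x8a, 0x6d, 0x18, 0x8a, 0xd6, 0x0a]

RES = [ 0x6d  0xd4  0x8a  0x6d  0x18  0x8a  0xd6  0x0a ]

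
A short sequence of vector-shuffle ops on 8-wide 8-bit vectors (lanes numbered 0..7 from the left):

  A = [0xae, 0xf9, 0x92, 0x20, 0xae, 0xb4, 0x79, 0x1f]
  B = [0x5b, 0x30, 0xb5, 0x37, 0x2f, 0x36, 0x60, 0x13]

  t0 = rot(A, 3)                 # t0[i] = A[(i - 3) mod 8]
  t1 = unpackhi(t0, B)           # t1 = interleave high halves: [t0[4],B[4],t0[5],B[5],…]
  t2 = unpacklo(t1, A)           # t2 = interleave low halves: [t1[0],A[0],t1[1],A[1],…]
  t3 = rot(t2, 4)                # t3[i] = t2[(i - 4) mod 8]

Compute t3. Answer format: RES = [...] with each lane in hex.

t0 = [0xb4, 0x79, 0x1f, 0xae, 0xf9, 0x92, 0x20, 0xae]
t1 = [0xf9, 0x2f, 0x92, 0x36, 0x20, 0x60, 0xae, 0x13]
t2 = [0xf9, 0xae, 0x2f, 0xf9, 0x92, 0x92, 0x36, 0x20]
t3 = [0x92, 0x92, 0x36, 0x20, 0xf9, 0xae, 0x2f, 0xf9]

RES = [ 0x92  0x92  0x36  0x20  0xf9  0xae  0x2f  0xf9 ]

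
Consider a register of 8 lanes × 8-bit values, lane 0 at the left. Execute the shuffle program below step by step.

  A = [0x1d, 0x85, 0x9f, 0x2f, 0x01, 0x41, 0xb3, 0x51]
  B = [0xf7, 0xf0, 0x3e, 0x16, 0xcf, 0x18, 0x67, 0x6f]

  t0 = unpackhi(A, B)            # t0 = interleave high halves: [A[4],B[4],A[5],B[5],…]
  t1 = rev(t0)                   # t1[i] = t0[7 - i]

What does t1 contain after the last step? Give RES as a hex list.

RES = [ 0x6f  0x51  0x67  0xb3  0x18  0x41  0xcf  0x01 ]

→ t0 |01|cf|41|18|b3|67|51|6f|
→ t1 |6f|51|67|b3|18|41|cf|01|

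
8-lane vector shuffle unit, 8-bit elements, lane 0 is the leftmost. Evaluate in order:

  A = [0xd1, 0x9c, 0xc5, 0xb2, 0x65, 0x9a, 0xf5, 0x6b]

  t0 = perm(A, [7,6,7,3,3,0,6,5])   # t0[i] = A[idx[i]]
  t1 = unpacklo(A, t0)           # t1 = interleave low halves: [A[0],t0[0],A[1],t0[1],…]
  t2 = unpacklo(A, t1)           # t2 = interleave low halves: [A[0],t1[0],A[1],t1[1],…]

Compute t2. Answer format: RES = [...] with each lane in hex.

RES = [ 0xd1  0xd1  0x9c  0x6b  0xc5  0x9c  0xb2  0xf5 ]

  t0: 6b f5 6b b2 b2 d1 f5 9a
  t1: d1 6b 9c f5 c5 6b b2 b2
  t2: d1 d1 9c 6b c5 9c b2 f5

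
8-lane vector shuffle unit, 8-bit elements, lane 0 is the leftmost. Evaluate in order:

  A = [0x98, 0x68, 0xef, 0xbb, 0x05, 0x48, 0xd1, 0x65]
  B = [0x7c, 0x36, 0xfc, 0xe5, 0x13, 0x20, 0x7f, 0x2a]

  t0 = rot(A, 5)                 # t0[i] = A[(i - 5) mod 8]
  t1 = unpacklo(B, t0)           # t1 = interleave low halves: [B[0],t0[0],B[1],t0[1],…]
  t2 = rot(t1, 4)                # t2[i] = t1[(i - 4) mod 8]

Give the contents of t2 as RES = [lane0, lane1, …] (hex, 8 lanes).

  t0: bb 05 48 d1 65 98 68 ef
  t1: 7c bb 36 05 fc 48 e5 d1
  t2: fc 48 e5 d1 7c bb 36 05

RES = [ 0xfc  0x48  0xe5  0xd1  0x7c  0xbb  0x36  0x05 ]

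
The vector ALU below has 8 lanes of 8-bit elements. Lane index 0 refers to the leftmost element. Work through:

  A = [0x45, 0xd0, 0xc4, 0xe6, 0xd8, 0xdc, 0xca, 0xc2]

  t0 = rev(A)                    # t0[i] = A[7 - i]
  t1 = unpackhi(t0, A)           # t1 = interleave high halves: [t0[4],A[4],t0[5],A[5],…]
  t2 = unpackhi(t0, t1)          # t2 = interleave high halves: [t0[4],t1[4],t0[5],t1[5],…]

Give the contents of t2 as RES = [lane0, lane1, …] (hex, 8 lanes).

RES = [0xe6, 0xd0, 0xc4, 0xca, 0xd0, 0x45, 0x45, 0xc2]

→ t0 |c2|ca|dc|d8|e6|c4|d0|45|
→ t1 |e6|d8|c4|dc|d0|ca|45|c2|
→ t2 |e6|d0|c4|ca|d0|45|45|c2|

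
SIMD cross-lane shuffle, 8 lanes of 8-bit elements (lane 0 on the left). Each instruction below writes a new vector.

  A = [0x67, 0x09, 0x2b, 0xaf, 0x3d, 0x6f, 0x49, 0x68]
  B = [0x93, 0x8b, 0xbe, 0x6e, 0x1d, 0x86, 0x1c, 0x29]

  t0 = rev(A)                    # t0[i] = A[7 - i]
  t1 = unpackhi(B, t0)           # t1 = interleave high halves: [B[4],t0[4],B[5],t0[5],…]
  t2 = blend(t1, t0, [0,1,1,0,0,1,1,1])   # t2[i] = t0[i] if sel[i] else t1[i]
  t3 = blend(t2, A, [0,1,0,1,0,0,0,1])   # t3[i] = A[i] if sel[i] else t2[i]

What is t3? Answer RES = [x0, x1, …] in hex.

RES = [0x1d, 0x09, 0x6f, 0xaf, 0x1c, 0x2b, 0x09, 0x68]

→ t0 |68|49|6f|3d|af|2b|09|67|
→ t1 |1d|af|86|2b|1c|09|29|67|
→ t2 |1d|49|6f|2b|1c|2b|09|67|
→ t3 |1d|09|6f|af|1c|2b|09|68|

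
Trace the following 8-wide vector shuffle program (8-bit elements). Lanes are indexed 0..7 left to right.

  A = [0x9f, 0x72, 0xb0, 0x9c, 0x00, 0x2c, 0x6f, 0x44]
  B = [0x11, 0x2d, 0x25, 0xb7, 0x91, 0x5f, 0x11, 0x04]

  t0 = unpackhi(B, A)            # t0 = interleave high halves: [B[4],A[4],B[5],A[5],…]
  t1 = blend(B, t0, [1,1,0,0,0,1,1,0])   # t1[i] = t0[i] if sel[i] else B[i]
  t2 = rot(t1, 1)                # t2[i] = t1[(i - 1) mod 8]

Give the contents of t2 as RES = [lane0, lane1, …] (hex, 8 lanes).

  t0: 91 00 5f 2c 11 6f 04 44
  t1: 91 00 25 b7 91 6f 04 04
  t2: 04 91 00 25 b7 91 6f 04

RES = [ 0x04  0x91  0x00  0x25  0xb7  0x91  0x6f  0x04 ]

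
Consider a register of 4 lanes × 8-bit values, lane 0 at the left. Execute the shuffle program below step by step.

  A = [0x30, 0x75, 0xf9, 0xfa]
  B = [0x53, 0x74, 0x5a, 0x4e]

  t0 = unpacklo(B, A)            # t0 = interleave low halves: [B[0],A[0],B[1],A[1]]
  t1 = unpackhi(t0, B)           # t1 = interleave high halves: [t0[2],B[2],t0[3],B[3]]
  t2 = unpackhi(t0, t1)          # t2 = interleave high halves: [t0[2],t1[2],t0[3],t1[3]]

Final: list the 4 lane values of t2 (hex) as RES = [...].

RES = [0x74, 0x75, 0x75, 0x4e]

→ t0 |53|30|74|75|
→ t1 |74|5a|75|4e|
→ t2 |74|75|75|4e|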